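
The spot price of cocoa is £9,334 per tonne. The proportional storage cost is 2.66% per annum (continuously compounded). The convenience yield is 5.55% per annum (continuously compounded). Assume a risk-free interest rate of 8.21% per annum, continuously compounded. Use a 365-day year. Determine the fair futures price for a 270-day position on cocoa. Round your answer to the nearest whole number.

£9,709 per tonne

Net carry = r + u − y = 0.0821 + 0.0266 − 0.0555 = 0.0532
F = S·e^((r+u−y)T) = 9334 · e^(0.0532 × 270/365) = 9334 · e^0.039353
= 9334 × 1.040138 = £9,709 per tonne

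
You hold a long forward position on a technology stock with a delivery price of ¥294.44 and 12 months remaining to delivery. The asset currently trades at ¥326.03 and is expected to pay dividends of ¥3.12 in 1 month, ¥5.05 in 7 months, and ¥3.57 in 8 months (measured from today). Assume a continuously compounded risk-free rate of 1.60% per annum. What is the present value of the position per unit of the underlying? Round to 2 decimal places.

PV(remaining dividends) I = 3.12·e^(−0.0160·1/12) + 5.05·e^(−0.0160·7/12) + 3.57·e^(−0.0160·8/12) = 11.6511
Current forward F = (S − I)·e^(rT) = (326.03 − 11.6511)·e^(0.0160·12/12) = 314.3789 × 1.016129 = 319.4495
Value (long) = (F − K)·e^(−rT) = (319.4495 − 294.44) × 0.984127 = 24.6125
Value = ¥24.61

¥24.61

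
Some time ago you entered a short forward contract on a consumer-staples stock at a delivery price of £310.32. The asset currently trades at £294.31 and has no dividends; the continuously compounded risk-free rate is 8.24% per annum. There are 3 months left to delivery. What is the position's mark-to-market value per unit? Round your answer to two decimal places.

Current fair forward for the remaining 3 months: F = S·e^(r·T), r = 0.0824
F = 294.31 · e^(0.0824 × 3/12) = 294.31 × 1.020814 = 300.4358
Value of long forward = (F − K)·e^(−rT) = (300.4358 − 310.32) · e^(−0.0824·3/12)
= -9.8842 × 0.979611 = -9.68
Short position value = −(long value) = £9.68

£9.68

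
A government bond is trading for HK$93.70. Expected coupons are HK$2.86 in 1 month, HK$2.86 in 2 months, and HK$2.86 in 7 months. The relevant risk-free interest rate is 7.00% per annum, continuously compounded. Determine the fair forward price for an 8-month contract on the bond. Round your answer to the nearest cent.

PV(coupons) I = 2.86·e^(−0.0700·1/12) + 2.86·e^(−0.0700·2/12) + 2.86·e^(−0.0700·7/12)
I = 2.8434 + 2.8268 + 2.7456 = 8.4158
F = (S − I)·e^(rT) = (93.70 − 8.4158) · e^(0.0700·8/12)
= 85.2842 · e^0.046667 = 85.2842 × 1.047773 = HK$89.36

HK$89.36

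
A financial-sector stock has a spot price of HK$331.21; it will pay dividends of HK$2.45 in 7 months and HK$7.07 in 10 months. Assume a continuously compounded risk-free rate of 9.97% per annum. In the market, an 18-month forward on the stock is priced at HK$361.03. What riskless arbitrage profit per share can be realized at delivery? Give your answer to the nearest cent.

PV(dividends) I = 2.45·e^(−0.0997·7/12) + 7.07·e^(−0.0997·10/12) = 8.8179
Fair forward F* = (S − I)·e^(rT) = (331.21 − 8.8179)·e^0.149550 = 322.3921 × 1.161312 = 374.3978
Market HK$361.03 < fair 374.3978: forward underpriced → reverse cash-and-carry (short the stock, invest proceeds at r, pay the dividends, go long the forward).
Profit at T = |F_mkt − F*| = |361.03 − 374.3978| = HK$13.37 per share

HK$13.37 per share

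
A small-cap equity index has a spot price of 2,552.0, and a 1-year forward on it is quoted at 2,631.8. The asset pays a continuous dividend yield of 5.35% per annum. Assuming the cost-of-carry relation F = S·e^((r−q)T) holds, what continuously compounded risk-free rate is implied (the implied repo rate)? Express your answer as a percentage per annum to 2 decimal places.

8.43%

From F = S·e^((r−q)T): (r − q) = ln(F/S)/T
ln(2631.8/2552.0) = ln(1.031270) = 0.030791
(r − q) = 0.030791 / (1) = 0.030791
r = ln(F/S)/T + q = 0.030791 + 0.0535 = 0.084291
r = 8.43%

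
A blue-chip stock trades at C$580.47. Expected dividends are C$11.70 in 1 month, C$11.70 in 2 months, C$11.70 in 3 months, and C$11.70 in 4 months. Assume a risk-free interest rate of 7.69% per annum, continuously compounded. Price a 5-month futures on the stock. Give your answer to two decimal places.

PV(dividends) I = 11.70·e^(−0.0769·1/12) + 11.70·e^(−0.0769·2/12) + 11.70·e^(−0.0769·3/12) + 11.70·e^(−0.0769·4/12)
I = 11.6253 + 11.5510 + 11.4772 + 11.4039 = 46.0574
F = (S − I)·e^(rT) = (580.47 − 46.0574) · e^(0.0769·5/12)
= 534.4126 · e^0.032042 = 534.4126 × 1.032561 = C$551.81

C$551.81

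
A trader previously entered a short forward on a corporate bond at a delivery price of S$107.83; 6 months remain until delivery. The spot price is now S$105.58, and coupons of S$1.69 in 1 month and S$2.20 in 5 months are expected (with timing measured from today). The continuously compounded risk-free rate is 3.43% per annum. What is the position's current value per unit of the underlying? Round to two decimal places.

S$4.27

PV(remaining coupons) I = 1.69·e^(−0.0343·1/12) + 2.20·e^(−0.0343·5/12) = 3.8540
Current forward F = (S − I)·e^(rT) = (105.58 − 3.8540)·e^(0.0343·6/12) = 101.7260 × 1.017298 = 103.4857
Value (long) = (F − K)·e^(−rT) = (103.4857 − 107.83) × 0.982996 = -4.2704
Short position value = −(long value) = S$4.27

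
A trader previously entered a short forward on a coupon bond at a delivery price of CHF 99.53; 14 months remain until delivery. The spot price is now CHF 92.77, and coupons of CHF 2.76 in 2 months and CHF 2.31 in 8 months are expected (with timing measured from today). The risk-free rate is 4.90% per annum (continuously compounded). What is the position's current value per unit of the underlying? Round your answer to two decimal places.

PV(remaining coupons) I = 2.76·e^(−0.0490·2/12) + 2.31·e^(−0.0490·8/12) = 4.9733
Current forward F = (S − I)·e^(rT) = (92.77 − 4.9733)·e^(0.0490·14/12) = 87.7967 × 1.058832 = 92.9620
Value (long) = (F − K)·e^(−rT) = (92.9620 − 99.53) × 0.944437 = -6.2031
Short position value = −(long value) = CHF 6.20

CHF 6.20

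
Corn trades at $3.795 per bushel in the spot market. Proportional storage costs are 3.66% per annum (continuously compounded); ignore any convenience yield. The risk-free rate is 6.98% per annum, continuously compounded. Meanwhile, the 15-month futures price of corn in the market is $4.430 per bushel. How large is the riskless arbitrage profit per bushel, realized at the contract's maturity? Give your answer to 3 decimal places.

$0.095 per bushel

Fair futures: F* = S·e^(carry·T), with carry = (r + u) = 0.0698 + 0.0366 = 0.1064
F* = 3.795 · e^(0.1064 × 15/12) = 3.795 · e^0.133000 = 3.795 × 1.142250 = $4.3348
Market $4.430 > fair $4.3348: forward overpriced → cash-and-carry (buy spot, short the forward).
At maturity, profit = |F_mkt − F*| = |4.430 − 4.3348| = $0.095 per bushel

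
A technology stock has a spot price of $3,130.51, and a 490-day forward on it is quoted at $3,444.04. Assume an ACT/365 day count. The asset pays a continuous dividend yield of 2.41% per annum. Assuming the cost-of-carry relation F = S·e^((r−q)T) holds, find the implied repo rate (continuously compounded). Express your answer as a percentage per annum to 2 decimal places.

9.52%

From F = S·e^((r−q)T): (r − q) = ln(F/S)/T
ln(3444.04/3130.51) = ln(1.100153) = 0.095449
(r − q) = 0.095449 / (490/365) = 0.071100
r = ln(F/S)/T + q = 0.071100 + 0.0241 = 0.095200
r = 9.52%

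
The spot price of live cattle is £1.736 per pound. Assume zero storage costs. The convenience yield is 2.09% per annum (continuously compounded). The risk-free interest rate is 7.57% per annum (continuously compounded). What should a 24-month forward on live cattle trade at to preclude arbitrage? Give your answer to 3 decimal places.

£1.937 per pound

Net carry = r + u − y = 0.0757 + 0.0000 − 0.0209 = 0.0548
F = S·e^((r+u−y)T) = 1.736 · e^(0.0548 × 24/12) = 1.736 · e^0.109600
= 1.736 × 1.115832 = £1.937 per pound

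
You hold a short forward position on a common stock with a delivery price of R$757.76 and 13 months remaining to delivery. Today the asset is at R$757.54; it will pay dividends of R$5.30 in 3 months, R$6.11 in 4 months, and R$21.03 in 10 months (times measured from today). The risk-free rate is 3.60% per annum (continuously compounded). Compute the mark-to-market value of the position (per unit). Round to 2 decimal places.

PV(remaining dividends) I = 5.30·e^(−0.0360·3/12) + 6.11·e^(−0.0360·4/12) + 21.03·e^(−0.0360·10/12) = 31.6981
Current forward F = (S − I)·e^(rT) = (757.54 − 31.6981)·e^(0.0360·13/12) = 725.8419 × 1.039770 = 754.7086
Value (long) = (F − K)·e^(−rT) = (754.7086 − 757.76) × 0.961751 = -2.9347
Short position value = −(long value) = R$2.93

R$2.93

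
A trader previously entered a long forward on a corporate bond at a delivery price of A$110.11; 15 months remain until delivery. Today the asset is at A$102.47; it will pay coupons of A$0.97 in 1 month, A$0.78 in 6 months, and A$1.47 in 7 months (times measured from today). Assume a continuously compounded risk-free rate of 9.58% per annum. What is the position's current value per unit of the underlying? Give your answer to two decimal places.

PV(remaining coupons) I = 0.97·e^(−0.0958·1/12) + 0.78·e^(−0.0958·6/12) + 1.47·e^(−0.0958·7/12) = 3.0959
Current forward F = (S − I)·e^(rT) = (102.47 − 3.0959)·e^(0.0958·15/12) = 99.3741 × 1.127215 = 112.0160
Value (long) = (F − K)·e^(−rT) = (112.0160 − 110.11) × 0.887142 = 1.6909
Value = A$1.69

A$1.69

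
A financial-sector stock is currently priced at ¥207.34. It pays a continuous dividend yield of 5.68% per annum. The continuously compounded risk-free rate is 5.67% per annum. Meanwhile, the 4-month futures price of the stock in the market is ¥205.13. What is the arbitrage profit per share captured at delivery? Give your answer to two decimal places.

Fair futures: F* = S·e^(carry·T), with carry = (r − q) = 0.0567 − 0.0568 = -0.0001
F* = 207.34 · e^(-0.0001 × 4/12) = 207.34 · e^-0.000033 = 207.34 × 0.999967 = ¥207.3332
Market ¥205.13 < fair ¥207.3332: forward underpriced → reverse cash-and-carry (short spot, go long the forward).
At maturity, profit = |F_mkt − F*| = |205.13 − 207.3332| = ¥2.20 per share

¥2.20 per share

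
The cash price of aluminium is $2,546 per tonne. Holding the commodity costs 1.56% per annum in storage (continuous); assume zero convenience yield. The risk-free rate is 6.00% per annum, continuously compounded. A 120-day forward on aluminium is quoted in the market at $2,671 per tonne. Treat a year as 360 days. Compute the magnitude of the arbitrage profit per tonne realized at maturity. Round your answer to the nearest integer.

$60 per tonne

Fair forward: F* = S·e^(carry·T), with carry = (r + u) = 0.0600 + 0.0156 = 0.0756
F* = 2546 · e^(0.0756 × 120/360) = 2546 · e^0.025200 = 2546 × 1.025520 = $2610.9739
Market $2671 > fair $2610.9739: forward overpriced → cash-and-carry (buy spot, short the forward).
At maturity, profit = |F_mkt − F*| = |2671 − 2610.9739| = $60 per tonne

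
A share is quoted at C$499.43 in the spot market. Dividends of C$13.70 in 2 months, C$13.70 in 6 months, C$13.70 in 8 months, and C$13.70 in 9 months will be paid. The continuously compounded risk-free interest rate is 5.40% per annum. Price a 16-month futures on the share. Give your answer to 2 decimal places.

PV(dividends) I = 13.70·e^(−0.0540·2/12) + 13.70·e^(−0.0540·6/12) + 13.70·e^(−0.0540·8/12) + 13.70·e^(−0.0540·9/12)
I = 13.5773 + 13.3350 + 13.2156 + 13.1562 = 53.2841
F = (S − I)·e^(rT) = (499.43 − 53.2841) · e^(0.0540·16/12)
= 446.1459 · e^0.072000 = 446.1459 × 1.074655 = C$479.45

C$479.45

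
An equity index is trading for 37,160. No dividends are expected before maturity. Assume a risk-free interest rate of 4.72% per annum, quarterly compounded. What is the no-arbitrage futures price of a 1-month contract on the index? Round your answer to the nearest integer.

37,306

F = S · (1+r/4)^(4T)
= 37160 × 1.003918
F = 37,306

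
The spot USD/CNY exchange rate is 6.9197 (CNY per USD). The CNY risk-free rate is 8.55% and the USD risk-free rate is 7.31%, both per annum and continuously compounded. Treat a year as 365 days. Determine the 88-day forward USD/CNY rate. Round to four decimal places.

6.9404

F = S·e^((r_CNY − r_USD)T) = 6.9197 · e^((0.0855 − 0.0731) × 88/365)
= 6.9197 · e^0.002990 = 6.9197 × 1.002994
F = 6.9404 CNY per USD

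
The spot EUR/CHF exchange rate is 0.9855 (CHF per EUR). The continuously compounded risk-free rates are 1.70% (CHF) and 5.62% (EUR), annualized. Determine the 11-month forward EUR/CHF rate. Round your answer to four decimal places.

F = S·e^((r_CHF − r_EUR)T) = 0.9855 · e^((0.0170 − 0.0562) × 11/12)
= 0.9855 · e^-0.035933 = 0.9855 × 0.964705
F = 0.9507 CHF per EUR

0.9507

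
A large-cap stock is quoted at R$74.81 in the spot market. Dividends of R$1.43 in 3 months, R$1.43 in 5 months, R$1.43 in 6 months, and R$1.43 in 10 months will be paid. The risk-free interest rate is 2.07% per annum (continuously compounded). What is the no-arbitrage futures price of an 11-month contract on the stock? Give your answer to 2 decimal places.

R$70.47

PV(dividends) I = 1.43·e^(−0.0207·3/12) + 1.43·e^(−0.0207·5/12) + 1.43·e^(−0.0207·6/12) + 1.43·e^(−0.0207·10/12)
I = 1.4226 + 1.4177 + 1.4153 + 1.4055 = 5.6611
F = (S − I)·e^(rT) = (74.81 − 5.6611) · e^(0.0207·11/12)
= 69.1489 · e^0.018975 = 69.1489 × 1.019156 = R$70.47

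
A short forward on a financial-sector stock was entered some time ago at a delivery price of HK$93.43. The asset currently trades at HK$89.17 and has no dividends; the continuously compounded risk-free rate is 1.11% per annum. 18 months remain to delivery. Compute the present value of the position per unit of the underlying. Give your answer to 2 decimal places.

Current fair forward for the remaining 18 months: F = S·e^(r·T), r = 0.0111
F = 89.17 · e^(0.0111 × 18/12) = 89.17 × 1.016789 = 90.6671
Value of long forward = (F − K)·e^(−rT) = (90.6671 − 93.43) · e^(−0.0111·18/12)
= -2.7629 × 0.983488 = -2.72
Short position value = −(long value) = HK$2.72

HK$2.72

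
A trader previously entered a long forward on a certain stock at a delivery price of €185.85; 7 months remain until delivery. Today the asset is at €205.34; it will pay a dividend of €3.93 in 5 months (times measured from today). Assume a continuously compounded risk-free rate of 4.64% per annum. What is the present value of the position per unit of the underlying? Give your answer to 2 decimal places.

€20.60

PV(remaining dividends) I = 3.93·e^(−0.0464·5/12) = 3.8547
Current forward F = (S − I)·e^(rT) = (205.34 − 3.8547)·e^(0.0464·7/12) = 201.4853 × 1.027436 = 207.0133
Value (long) = (F − K)·e^(−rT) = (207.0133 − 185.85) × 0.973296 = 20.5982
Value = €20.60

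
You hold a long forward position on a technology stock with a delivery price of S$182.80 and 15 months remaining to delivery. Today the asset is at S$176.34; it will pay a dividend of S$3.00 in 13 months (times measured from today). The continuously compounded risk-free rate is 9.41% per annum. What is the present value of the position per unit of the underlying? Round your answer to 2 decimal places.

PV(remaining dividends) I = 3.00·e^(−0.0941·13/12) = 2.7092
Current forward F = (S − I)·e^(rT) = (176.34 − 2.7092)·e^(0.0941·15/12) = 173.6308 × 1.124822 = 195.3037
Value (long) = (F − K)·e^(−rT) = (195.3037 − 182.80) × 0.889029 = 11.1162
Value = S$11.12

S$11.12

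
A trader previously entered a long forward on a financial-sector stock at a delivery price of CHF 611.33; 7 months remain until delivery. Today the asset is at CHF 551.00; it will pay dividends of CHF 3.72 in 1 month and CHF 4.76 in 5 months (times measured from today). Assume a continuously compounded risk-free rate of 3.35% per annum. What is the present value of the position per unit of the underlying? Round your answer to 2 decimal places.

-CHF 56.90

PV(remaining dividends) I = 3.72·e^(−0.0335·1/12) + 4.76·e^(−0.0335·5/12) = 8.4036
Current forward F = (S − I)·e^(rT) = (551.00 − 8.4036)·e^(0.0335·7/12) = 542.5964 × 1.019734 = 553.3040
Value (long) = (F − K)·e^(−rT) = (553.3040 − 611.33) × 0.980648 = -56.9031
Value = -CHF 56.90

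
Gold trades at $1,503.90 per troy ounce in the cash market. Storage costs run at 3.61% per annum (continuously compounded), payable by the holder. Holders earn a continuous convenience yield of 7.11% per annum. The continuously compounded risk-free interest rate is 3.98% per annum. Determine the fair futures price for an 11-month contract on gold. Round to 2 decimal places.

Net carry = r + u − y = 0.0398 + 0.0361 − 0.0711 = 0.0048
F = S·e^((r+u−y)T) = 1503.90 · e^(0.0048 × 11/12) = 1503.90 · e^0.00440000
= 1503.90 × 1.00440969 = $1,510.53 per troy ounce

$1,510.53 per troy ounce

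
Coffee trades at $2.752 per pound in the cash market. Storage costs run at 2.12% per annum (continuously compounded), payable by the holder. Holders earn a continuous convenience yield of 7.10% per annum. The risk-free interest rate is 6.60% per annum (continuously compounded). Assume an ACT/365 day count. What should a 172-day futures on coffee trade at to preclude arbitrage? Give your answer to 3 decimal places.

$2.773 per pound

Net carry = r + u − y = 0.0660 + 0.0212 − 0.0710 = 0.0162
F = S·e^((r+u−y)T) = 2.752 · e^(0.0162 × 172/365) = 2.752 · e^0.007634
= 2.752 × 1.007663 = $2.773 per pound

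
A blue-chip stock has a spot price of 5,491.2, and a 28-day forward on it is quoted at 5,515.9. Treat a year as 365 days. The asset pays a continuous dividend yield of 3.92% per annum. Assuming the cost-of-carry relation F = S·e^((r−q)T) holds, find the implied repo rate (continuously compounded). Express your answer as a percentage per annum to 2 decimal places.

9.77%

From F = S·e^((r−q)T): (r − q) = ln(F/S)/T
ln(5515.9/5491.2) = ln(1.004498) = 0.004488
(r − q) = 0.004488 / (28/365) = 0.058504
r = ln(F/S)/T + q = 0.058504 + 0.0392 = 0.097704
r = 9.77%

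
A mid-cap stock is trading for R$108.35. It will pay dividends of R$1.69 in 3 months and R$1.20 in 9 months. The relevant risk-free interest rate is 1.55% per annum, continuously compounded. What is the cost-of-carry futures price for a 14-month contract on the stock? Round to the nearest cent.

R$107.41

PV(dividends) I = 1.69·e^(−0.0155·3/12) + 1.20·e^(−0.0155·9/12)
I = 1.6835 + 1.1861 = 2.8696
F = (S − I)·e^(rT) = (108.35 − 2.8696) · e^(0.0155·14/12)
= 105.4804 · e^0.018083 = 105.4804 × 1.018247 = R$107.41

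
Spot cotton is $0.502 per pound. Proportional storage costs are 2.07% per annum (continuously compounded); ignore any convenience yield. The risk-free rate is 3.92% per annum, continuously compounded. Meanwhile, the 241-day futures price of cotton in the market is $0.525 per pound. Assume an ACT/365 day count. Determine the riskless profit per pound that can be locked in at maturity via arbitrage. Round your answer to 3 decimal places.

$0.003 per pound

Fair futures: F* = S·e^(carry·T), with carry = (r + u) = 0.0392 + 0.0207 = 0.0599
F* = 0.502 · e^(0.0599 × 241/365) = 0.502 · e^0.039550 = 0.502 × 1.040343 = $0.5223
Market $0.525 > fair $0.5223: forward overpriced → cash-and-carry (buy spot, short the forward).
At maturity, profit = |F_mkt − F*| = |0.525 − 0.5223| = $0.003 per pound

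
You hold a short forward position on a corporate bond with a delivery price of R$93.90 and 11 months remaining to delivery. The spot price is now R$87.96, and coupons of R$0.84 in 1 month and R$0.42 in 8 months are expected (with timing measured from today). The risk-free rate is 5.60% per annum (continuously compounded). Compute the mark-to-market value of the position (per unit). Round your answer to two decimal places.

PV(remaining coupons) I = 0.84·e^(−0.0560·1/12) + 0.42·e^(−0.0560·8/12) = 1.2407
Current forward F = (S − I)·e^(rT) = (87.96 − 1.2407)·e^(0.0560·11/12) = 86.7193 × 1.052674 = 91.2872
Value (long) = (F − K)·e^(−rT) = (91.2872 − 93.90) × 0.949962 = -2.4821
Short position value = −(long value) = R$2.48

R$2.48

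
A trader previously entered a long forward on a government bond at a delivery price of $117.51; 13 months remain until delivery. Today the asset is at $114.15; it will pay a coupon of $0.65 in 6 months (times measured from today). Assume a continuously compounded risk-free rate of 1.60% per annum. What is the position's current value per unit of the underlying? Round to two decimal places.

PV(remaining coupons) I = 0.65·e^(−0.0160·6/12) = 0.6448
Current forward F = (S − I)·e^(rT) = (114.15 − 0.6448)·e^(0.0160·13/12) = 113.5052 × 1.017484 = 115.4897
Value (long) = (F − K)·e^(−rT) = (115.4897 − 117.51) × 0.982816 = -1.9856
Value = -$1.99

-$1.99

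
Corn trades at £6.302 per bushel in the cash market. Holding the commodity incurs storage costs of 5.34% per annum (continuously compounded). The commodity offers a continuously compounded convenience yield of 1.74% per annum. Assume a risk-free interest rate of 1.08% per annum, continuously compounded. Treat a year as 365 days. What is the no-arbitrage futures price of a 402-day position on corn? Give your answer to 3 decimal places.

£6.635 per bushel

Net carry = r + u − y = 0.0108 + 0.0534 − 0.0174 = 0.0468
F = S·e^((r+u−y)T) = 6.302 · e^(0.0468 × 402/365) = 6.302 · e^0.051544
= 6.302 × 1.052896 = £6.635 per bushel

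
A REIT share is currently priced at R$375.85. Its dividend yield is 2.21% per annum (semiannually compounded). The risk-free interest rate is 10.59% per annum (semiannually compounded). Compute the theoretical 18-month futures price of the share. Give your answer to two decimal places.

F = S · (1+r/2)^(2T) / (1+q/2)^(2T)
= 375.85 × 1.167410 / 1.033518 = 375.85 × 1.129550
F = R$424.54

R$424.54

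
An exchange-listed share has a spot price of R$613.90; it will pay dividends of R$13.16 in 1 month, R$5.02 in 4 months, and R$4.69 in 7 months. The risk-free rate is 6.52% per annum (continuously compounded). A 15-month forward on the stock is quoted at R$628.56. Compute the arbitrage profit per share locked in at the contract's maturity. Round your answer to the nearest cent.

PV(dividends) I = 13.16·e^(−0.0652·1/12) + 5.02·e^(−0.0652·4/12) + 4.69·e^(−0.0652·7/12) = 22.5157
Fair forward F* = (S − I)·e^(rT) = (613.90 − 22.5157)·e^0.081500 = 591.3843 × 1.084913 = 641.6005
Market R$628.56 < fair 641.6005: forward underpriced → reverse cash-and-carry (short the stock, invest proceeds at r, pay the dividends, go long the forward).
Profit at T = |F_mkt − F*| = |628.56 − 641.6005| = R$13.04 per share

R$13.04 per share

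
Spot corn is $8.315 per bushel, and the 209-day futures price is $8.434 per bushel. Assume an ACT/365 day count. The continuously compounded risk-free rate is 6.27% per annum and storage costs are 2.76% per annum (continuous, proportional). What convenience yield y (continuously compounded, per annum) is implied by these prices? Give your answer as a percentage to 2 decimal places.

6.55%

F = S·e^((r+u−y)T) ⇒ (r+u−y) = ln(F/S)/T
ln(8.434/8.315) = 0.014210; /T ⇒ 0.024817
y = r + u − ln(F/S)/T = 0.0627 + 0.0276 − 0.024817 = 0.065483
y = 6.55%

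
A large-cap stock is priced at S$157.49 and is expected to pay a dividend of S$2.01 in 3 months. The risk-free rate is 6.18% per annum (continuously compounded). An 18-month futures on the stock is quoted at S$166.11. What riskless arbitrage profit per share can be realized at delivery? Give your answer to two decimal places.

S$4.51 per share

PV(dividends) I = 2.01·e^(−0.0618·3/12) = 1.9792
Fair futures F* = (S − I)·e^(rT) = (157.49 − 1.9792)·e^0.092700 = 155.5108 × 1.097133 = 170.6160
Market S$166.11 < fair 170.6160: forward underpriced → reverse cash-and-carry (short the stock, invest proceeds at r, pay the dividends, go long the forward).
Profit at T = |F_mkt − F*| = |166.11 − 170.6160| = S$4.51 per share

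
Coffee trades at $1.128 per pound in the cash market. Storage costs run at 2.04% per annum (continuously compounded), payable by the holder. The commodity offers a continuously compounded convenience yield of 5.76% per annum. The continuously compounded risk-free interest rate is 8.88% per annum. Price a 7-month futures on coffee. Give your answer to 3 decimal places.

Net carry = r + u − y = 0.0888 + 0.0204 − 0.0576 = 0.0516
F = S·e^((r+u−y)T) = 1.128 · e^(0.0516 × 7/12) = 1.128 · e^0.030100
= 1.128 × 1.030558 = $1.162 per pound

$1.162 per pound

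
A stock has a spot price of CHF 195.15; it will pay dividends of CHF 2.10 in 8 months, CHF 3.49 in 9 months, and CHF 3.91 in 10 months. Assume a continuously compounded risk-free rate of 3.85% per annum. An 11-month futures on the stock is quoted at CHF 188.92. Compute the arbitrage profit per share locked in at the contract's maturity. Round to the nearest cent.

PV(dividends) I = 2.10·e^(−0.0385·8/12) + 3.49·e^(−0.0385·9/12) + 3.91·e^(−0.0385·10/12) = 9.2240
Fair futures F* = (S − I)·e^(rT) = (195.15 − 9.2240)·e^0.035292 = 185.9260 × 1.035922 = 192.6048
Market CHF 188.92 < fair 192.6048: forward underpriced → reverse cash-and-carry (short the stock, invest proceeds at r, pay the dividends, go long the forward).
Profit at T = |F_mkt − F*| = |188.92 − 192.6048| = CHF 3.68 per share

CHF 3.68 per share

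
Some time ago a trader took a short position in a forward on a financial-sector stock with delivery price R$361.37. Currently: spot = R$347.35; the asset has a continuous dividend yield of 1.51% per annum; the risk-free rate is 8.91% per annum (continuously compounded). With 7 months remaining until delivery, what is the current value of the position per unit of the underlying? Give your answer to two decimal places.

-R$1.24

Current fair forward for the remaining 7 months: F = S·e^((r − q)·T), (r − q) = 0.0891 − 0.0151 = 0.0740
F = 347.35 · e^(0.0740 × 7/12) = 347.35 × 1.044112 = 362.6723
Value of long forward = (F − K)·e^(−rT) = (362.6723 − 361.37) · e^(−0.0891·7/12)
= 1.3023 × 0.949353 = 1.24
Short position value = −(long value) = -R$1.24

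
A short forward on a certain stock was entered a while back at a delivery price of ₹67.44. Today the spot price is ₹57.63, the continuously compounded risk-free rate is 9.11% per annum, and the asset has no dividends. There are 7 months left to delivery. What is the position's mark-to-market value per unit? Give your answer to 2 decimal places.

₹6.32

Current fair forward for the remaining 7 months: F = S·e^(r·T), r = 0.0911
F = 57.63 · e^(0.0911 × 7/12) = 57.63 × 1.054579 = 60.7754
Value of long forward = (F − K)·e^(−rT) = (60.7754 − 67.44) · e^(−0.0911·7/12)
= -6.6646 × 0.948246 = -6.32
Short position value = −(long value) = ₹6.32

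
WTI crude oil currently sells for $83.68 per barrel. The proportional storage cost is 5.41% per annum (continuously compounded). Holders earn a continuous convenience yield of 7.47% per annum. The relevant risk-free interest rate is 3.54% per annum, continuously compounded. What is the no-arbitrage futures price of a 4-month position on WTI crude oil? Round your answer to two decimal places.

Net carry = r + u − y = 0.0354 + 0.0541 − 0.0747 = 0.0148
F = S·e^((r+u−y)T) = 83.68 · e^(0.0148 × 4/12) = 83.68 · e^0.004933
= 83.68 × 1.004945 = $84.09 per barrel

$84.09 per barrel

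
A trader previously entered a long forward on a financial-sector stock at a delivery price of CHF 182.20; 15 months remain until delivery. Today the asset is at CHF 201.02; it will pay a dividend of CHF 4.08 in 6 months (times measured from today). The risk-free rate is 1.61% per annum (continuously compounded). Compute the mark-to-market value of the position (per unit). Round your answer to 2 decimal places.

CHF 18.40

PV(remaining dividends) I = 4.08·e^(−0.0161·6/12) = 4.0473
Current forward F = (S − I)·e^(rT) = (201.02 − 4.0473)·e^(0.0161·15/12) = 196.9727 × 1.020329 = 200.9770
Value (long) = (F − K)·e^(−rT) = (200.9770 − 182.20) × 0.980076 = 18.4029
Value = CHF 18.40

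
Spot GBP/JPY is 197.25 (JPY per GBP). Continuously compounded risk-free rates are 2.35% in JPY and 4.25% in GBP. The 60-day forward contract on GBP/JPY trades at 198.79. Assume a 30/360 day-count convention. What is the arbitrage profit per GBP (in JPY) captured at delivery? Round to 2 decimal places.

2.16 per GBP (in JPY)

Fair forward: F* = S·e^(carry·T), with carry = (r_JPY − r_GBP) = 0.0235 − 0.0425 = -0.0190
F* = 197.25 · e^(-0.0190 × 60/360) = 197.25 · e^-0.003167 = 197.25 × 0.996838 = 196.6263
Market 198.79 > fair 196.6263: forward overpriced → cash-and-carry (buy spot, short the forward).
At maturity, profit = |F_mkt − F*| = |198.79 − 196.6263| = 2.16 per GBP (in JPY)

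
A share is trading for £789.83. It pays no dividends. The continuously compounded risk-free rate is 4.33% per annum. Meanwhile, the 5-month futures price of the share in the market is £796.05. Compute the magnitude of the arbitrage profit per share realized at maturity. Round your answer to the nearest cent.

£8.16 per share

Fair futures: F* = S·e^(carry·T), with carry = r = 0.0433
F* = 789.83 · e^(0.0433 × 5/12) = 789.83 · e^0.018042 = 789.83 × 1.018206 = £804.2096
Market £796.05 < fair £804.2096: forward underpriced → reverse cash-and-carry (short spot, go long the forward).
At maturity, profit = |F_mkt − F*| = |796.05 − 804.2096| = £8.16 per share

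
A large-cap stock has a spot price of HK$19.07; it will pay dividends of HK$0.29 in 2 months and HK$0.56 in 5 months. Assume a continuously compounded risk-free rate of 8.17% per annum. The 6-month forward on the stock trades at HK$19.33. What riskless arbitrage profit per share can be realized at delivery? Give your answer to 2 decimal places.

HK$0.33 per share

PV(dividends) I = 0.29·e^(−0.0817·2/12) + 0.56·e^(−0.0817·5/12) = 0.8273
Fair forward F* = (S − I)·e^(rT) = (19.07 − 0.8273)·e^0.040850 = 18.2427 × 1.041696 = 19.0033
Market HK$19.33 > fair 19.0033: forward overpriced → cash-and-carry (borrow at r, buy the stock and collect the dividends, short the forward).
Profit at T = |F_mkt − F*| = |19.33 − 19.0033| = HK$0.33 per share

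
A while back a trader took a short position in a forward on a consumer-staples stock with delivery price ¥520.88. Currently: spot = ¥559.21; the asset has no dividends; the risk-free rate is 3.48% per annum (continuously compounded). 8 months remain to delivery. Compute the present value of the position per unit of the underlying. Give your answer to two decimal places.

-¥50.28

Current fair forward for the remaining 8 months: F = S·e^(r·T), r = 0.0348
F = 559.21 · e^(0.0348 × 8/12) = 559.21 × 1.023471 = 572.3352
Value of long forward = (F − K)·e^(−rT) = (572.3352 − 520.88) · e^(−0.0348·8/12)
= 51.4552 × 0.977067 = 50.28
Short position value = −(long value) = -¥50.28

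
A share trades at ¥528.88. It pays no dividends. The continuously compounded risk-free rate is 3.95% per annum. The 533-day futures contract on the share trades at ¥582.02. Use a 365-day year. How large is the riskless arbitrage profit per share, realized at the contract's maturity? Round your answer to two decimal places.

¥21.74 per share

Fair futures: F* = S·e^(carry·T), with carry = r = 0.0395
F* = 528.88 · e^(0.0395 × 533/365) = 528.88 · e^0.057681 = 528.88 × 1.059377 = ¥560.2833
Market ¥582.02 > fair ¥560.2833: forward overpriced → cash-and-carry (buy spot, short the forward).
At maturity, profit = |F_mkt − F*| = |582.02 − 560.2833| = ¥21.74 per share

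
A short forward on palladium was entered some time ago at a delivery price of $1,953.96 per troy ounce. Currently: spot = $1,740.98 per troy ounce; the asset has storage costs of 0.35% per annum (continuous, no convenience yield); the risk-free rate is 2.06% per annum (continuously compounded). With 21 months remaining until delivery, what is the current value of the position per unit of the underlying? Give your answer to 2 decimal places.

Current fair forward for the remaining 21 months: F = S·e^((r + u)·T), (r + u) = 0.0206 + 0.0035 = 0.0241
F = 1740.98 · e^(0.0241 × 21/12) = 1740.98 × 1.04307700 = 1815.9762
Value of long forward = (F − K)·e^(−rT) = (1815.9762 − 1953.96) · e^(−0.0206·21/12)
= -137.9838 × 0.96459206 = -133.10
Short position value = −(long value) = $133.10

$133.10 per troy ounce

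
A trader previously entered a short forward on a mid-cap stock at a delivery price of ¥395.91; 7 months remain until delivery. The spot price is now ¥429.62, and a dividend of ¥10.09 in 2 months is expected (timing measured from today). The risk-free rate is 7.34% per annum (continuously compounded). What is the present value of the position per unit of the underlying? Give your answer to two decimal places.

PV(remaining dividends) I = 10.09·e^(−0.0734·2/12) = 9.9673
Current forward F = (S − I)·e^(rT) = (429.62 − 9.9673)·e^(0.0734·7/12) = 419.6527 × 1.043747 = 438.0112
Value (long) = (F − K)·e^(−rT) = (438.0112 − 395.91) × 0.958087 = 40.3366
Short position value = −(long value) = -¥40.34

-¥40.34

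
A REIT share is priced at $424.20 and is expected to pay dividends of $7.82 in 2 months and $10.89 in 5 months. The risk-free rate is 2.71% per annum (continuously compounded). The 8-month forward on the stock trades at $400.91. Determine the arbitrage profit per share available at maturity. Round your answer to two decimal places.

$12.13 per share

PV(dividends) I = 7.82·e^(−0.0271·2/12) + 10.89·e^(−0.0271·5/12) = 18.5525
Fair forward F* = (S − I)·e^(rT) = (424.20 − 18.5525)·e^0.018067 = 405.6475 × 1.018231 = 413.0429
Market $400.91 < fair 413.0429: forward underpriced → reverse cash-and-carry (short the stock, invest proceeds at r, pay the dividends, go long the forward).
Profit at T = |F_mkt − F*| = |400.91 − 413.0429| = $12.13 per share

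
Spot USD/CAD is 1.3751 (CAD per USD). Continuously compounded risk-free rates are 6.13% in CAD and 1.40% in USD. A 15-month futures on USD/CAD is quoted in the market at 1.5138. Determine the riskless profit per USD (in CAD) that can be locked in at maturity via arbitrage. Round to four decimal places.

0.0549 per USD (in CAD)

Fair futures: F* = S·e^(carry·T), with carry = (r_CAD − r_USD) = 0.0613 − 0.0140 = 0.0473
F* = 1.3751 · e^(0.0473 × 15/12) = 1.3751 · e^0.059125 = 1.3751 × 1.060908 = 1.4589
Market 1.5138 > fair 1.4589: forward overpriced → cash-and-carry (buy spot, short the forward).
At maturity, profit = |F_mkt − F*| = |1.5138 − 1.4589| = 0.0549 per USD (in CAD)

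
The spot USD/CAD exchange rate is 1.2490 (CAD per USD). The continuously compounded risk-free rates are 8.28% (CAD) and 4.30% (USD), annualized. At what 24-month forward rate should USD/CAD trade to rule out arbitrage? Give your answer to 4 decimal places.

1.3525

F = S·e^((r_CAD − r_USD)T) = 1.2490 · e^((0.0828 − 0.0430) × 24/12)
= 1.2490 · e^0.079600 = 1.2490 × 1.082854
F = 1.3525 CAD per USD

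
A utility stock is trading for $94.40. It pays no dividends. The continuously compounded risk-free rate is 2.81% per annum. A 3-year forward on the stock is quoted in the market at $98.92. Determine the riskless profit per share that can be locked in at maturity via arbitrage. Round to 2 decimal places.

$3.78 per share

Fair forward: F* = S·e^(carry·T), with carry = r = 0.0281
F* = 94.40 · e^(0.0281 × 3) = 94.40 · e^0.084300 = 94.40 × 1.087955 = $102.7030
Market $98.92 < fair $102.7030: forward underpriced → reverse cash-and-carry (short spot, go long the forward).
At maturity, profit = |F_mkt − F*| = |98.92 − 102.7030| = $3.78 per share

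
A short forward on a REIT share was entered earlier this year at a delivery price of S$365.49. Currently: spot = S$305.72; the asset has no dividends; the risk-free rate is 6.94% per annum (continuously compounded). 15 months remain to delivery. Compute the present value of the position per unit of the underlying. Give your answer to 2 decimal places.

S$29.40

Current fair forward for the remaining 15 months: F = S·e^(r·T), r = 0.0694
F = 305.72 · e^(0.0694 × 15/12) = 305.72 × 1.090624 = 333.4256
Value of long forward = (F − K)·e^(−rT) = (333.4256 − 365.49) · e^(−0.0694·15/12)
= -32.0644 × 0.916906 = -29.40
Short position value = −(long value) = S$29.40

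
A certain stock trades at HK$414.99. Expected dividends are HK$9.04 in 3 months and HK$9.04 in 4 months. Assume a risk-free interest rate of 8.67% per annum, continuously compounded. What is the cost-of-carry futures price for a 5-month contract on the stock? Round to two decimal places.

HK$411.98

PV(dividends) I = 9.04·e^(−0.0867·3/12) + 9.04·e^(−0.0867·4/12)
I = 8.8462 + 8.7825 = 17.6287
F = (S − I)·e^(rT) = (414.99 − 17.6287) · e^(0.0867·5/12)
= 397.3613 · e^0.036125 = 397.3613 × 1.036785 = HK$411.98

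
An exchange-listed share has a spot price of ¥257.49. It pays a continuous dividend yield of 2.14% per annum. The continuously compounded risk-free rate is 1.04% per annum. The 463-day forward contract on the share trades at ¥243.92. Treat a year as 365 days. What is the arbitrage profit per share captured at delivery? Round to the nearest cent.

¥10.00 per share

Fair forward: F* = S·e^(carry·T), with carry = (r − q) = 0.0104 − 0.0214 = -0.0110
F* = 257.49 · e^(-0.0110 × 463/365) = 257.49 · e^-0.013953 = 257.49 × 0.986144 = ¥253.9222
Market ¥243.92 < fair ¥253.9222: forward underpriced → reverse cash-and-carry (short spot, go long the forward).
At maturity, profit = |F_mkt − F*| = |243.92 − 253.9222| = ¥10.00 per share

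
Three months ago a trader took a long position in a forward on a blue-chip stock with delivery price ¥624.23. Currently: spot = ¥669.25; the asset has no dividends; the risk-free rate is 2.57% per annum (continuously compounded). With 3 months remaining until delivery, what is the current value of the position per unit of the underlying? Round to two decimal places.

Current fair forward for the remaining 3 months: F = S·e^(r·T), r = 0.0257
F = 669.25 · e^(0.0257 × 3/12) = 669.25 × 1.006446 = 673.5640
Value of long forward = (F − K)·e^(−rT) = (673.5640 − 624.23) · e^(−0.0257·3/12)
= 49.3340 × 0.993596 = 49.02

¥49.02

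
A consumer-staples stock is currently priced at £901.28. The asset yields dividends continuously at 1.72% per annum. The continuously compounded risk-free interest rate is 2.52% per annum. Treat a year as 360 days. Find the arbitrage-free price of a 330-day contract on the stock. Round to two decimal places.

F = S·e^((r − q)T) = 901.28 · e^((0.0252 − 0.0172) × 330/360)
= 901.28 · e^0.007333 = 901.28 × 1.007360
F = £907.91

£907.91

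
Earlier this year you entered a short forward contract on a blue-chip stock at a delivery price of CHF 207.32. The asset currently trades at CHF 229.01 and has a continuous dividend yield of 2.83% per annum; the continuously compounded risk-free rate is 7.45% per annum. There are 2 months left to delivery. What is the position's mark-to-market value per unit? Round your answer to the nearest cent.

-CHF 23.17

Current fair forward for the remaining 2 months: F = S·e^((r − q)·T), (r − q) = 0.0745 − 0.0283 = 0.0462
F = 229.01 · e^(0.0462 × 2/12) = 229.01 × 1.007730 = 230.7802
Value of long forward = (F − K)·e^(−rT) = (230.7802 − 207.32) · e^(−0.0745·2/12)
= 23.4602 × 0.987660 = 23.17
Short position value = −(long value) = -CHF 23.17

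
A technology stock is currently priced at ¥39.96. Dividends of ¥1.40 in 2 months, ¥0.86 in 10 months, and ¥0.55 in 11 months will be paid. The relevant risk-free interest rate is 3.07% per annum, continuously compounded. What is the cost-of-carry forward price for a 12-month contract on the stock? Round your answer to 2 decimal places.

¥38.35

PV(dividends) I = 1.40·e^(−0.0307·2/12) + 0.86·e^(−0.0307·10/12) + 0.55·e^(−0.0307·11/12)
I = 1.3929 + 0.8383 + 0.5347 = 2.7659
F = (S − I)·e^(rT) = (39.96 − 2.7659) · e^(0.0307·12/12)
= 37.1941 · e^0.030700 = 37.1941 × 1.031176 = ¥38.35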